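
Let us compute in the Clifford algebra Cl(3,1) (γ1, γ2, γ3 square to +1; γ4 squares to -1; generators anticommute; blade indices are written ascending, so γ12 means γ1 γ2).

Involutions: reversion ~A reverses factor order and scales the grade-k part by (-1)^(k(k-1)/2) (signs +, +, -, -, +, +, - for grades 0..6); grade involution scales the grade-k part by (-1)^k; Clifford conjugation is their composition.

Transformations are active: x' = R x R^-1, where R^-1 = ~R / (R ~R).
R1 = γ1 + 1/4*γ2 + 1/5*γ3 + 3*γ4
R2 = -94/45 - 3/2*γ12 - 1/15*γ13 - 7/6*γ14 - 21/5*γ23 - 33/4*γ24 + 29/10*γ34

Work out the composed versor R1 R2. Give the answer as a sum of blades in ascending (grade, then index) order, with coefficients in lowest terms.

Distribute over the terms of R1 (each basis-blade product reordered to ascending indices, repeated generators contracted through their squares):
(γ1) R2 = -94/45*γ1 - 3/2*γ2 - 1/15*γ3 - 7/6*γ4 - 21/5*γ123 - 33/4*γ124 + 29/10*γ134
(1/4*γ2) R2 = 3/8*γ1 - 47/90*γ2 - 21/20*γ3 - 33/16*γ4 + 1/60*γ123 + 7/24*γ124 + 29/40*γ234
(1/5*γ3) R2 = 1/75*γ1 + 21/25*γ2 - 94/225*γ3 + 29/50*γ4 - 3/10*γ123 + 7/30*γ134 + 33/20*γ234
(3*γ4) R2 = -7/2*γ1 - 99/4*γ2 + 87/10*γ3 - 94/15*γ4 - 9/2*γ124 - 1/5*γ134 - 63/5*γ234
Summing the partial products and collecting blades:
Answer: -9361/1800*γ1 - 23339/900*γ2 + 6449/900*γ3 - 10699/1200*γ4 - 269/60*γ123 - 299/24*γ124 + 44/15*γ134 - 409/40*γ234


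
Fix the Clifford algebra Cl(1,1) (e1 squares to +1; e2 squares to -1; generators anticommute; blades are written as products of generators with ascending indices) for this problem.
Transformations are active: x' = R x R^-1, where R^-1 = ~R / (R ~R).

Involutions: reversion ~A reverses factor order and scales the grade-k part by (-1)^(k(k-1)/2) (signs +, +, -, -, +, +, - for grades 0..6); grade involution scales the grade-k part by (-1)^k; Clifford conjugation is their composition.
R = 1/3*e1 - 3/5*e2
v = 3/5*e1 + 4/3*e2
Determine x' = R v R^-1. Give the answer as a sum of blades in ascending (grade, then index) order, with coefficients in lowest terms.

~R = 1/3*e1 - 3/5*e2, and R ~R = -56/225, so R^-1 = ~R / (-56/225).
R v = 1 + 181/225*e1 e2
Answer: -459/140*e1 + 293/84*e2


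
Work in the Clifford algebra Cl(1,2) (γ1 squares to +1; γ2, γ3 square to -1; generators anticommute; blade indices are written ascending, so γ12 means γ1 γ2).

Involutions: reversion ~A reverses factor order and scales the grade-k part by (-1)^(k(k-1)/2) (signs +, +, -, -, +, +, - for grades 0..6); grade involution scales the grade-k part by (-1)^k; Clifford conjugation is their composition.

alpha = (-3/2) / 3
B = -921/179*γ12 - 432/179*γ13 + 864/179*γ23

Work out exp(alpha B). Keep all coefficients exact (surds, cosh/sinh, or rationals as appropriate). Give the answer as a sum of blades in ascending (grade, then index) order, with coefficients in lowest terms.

B^2 term by term: the squares give (-921/179)^2*(γ12)^2 + (-432/179)^2*(γ13)^2 + (864/179)^2*(γ23)^2 = 848241/32041*(+1) + 186624/32041*(+1) + 746496/32041*(-1) = 9 (each basis 2-blade squares to minus the product of its generators' squares); cross terms between blades sharing an index anticommute and cancel. So B^2 = 9.
B^2 = 9 — the positive square puts this in the hyperbolic regime; l = 3, alpha*l = -3/2, so exp(alpha B) = cosh(-3/2) + (sinh(-3/2)/3)*B = cosh(3/2) + (-sinh(3/2)/3)*B.
Answer: cosh(3/2) + 307*sinh(3/2)/179*γ12 + 144*sinh(3/2)/179*γ13 - 288*sinh(3/2)/179*γ23


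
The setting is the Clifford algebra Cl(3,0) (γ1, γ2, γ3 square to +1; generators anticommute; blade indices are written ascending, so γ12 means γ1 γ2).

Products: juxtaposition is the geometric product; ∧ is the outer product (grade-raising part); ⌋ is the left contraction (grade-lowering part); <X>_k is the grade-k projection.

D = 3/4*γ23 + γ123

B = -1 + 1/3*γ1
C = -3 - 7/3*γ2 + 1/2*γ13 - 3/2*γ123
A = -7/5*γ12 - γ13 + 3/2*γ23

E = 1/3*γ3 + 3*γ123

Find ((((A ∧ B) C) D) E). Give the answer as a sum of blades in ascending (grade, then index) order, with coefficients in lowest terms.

step 1: 7/5*γ12 + γ13 - 3/2*γ23 + 1/2*γ123
step 2: 1/4 - 331/60*γ1 - 5/4*γ2 - 7/5*γ3 - 99/20*γ12 - 11/6*γ13 + 19/5*γ23 + 5/6*γ123
step 3: -221/60 - 177/40*γ1 - 47/60*γ2 + 321/80*γ3 - 1/40*γ12 - 197/80*γ13 - 1279/240*γ23 - 311/80*γ123
step 4: 13 + 91/6*γ1 - 3299/360*γ2 - 83/72*γ3 + 1289/120*γ12 + 7/8*γ13 - 4873/360*γ23 - 1327/120*γ123
Answer: 13 + 91/6*γ1 - 3299/360*γ2 - 83/72*γ3 + 1289/120*γ12 + 7/8*γ13 - 4873/360*γ23 - 1327/120*γ123


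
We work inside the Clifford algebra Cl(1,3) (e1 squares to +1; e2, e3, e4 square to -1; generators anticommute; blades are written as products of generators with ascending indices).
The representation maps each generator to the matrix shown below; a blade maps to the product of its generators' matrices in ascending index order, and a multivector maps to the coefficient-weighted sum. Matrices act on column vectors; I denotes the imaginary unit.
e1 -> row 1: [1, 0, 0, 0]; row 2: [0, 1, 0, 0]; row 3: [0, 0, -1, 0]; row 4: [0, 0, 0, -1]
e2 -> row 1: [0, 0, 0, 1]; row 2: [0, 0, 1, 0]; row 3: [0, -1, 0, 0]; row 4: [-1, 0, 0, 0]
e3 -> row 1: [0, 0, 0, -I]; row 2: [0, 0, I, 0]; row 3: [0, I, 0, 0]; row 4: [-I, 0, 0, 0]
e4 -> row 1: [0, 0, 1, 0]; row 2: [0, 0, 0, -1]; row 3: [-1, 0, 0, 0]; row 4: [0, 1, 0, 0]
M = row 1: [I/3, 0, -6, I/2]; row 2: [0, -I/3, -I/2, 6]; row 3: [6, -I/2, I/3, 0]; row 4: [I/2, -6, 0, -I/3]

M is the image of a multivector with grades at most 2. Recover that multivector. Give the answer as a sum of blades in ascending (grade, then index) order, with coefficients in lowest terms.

Method: the blade images are trace-orthogonal — tr(rho(e_A) rho(e_B)^-1) = 4 if A = B and 0 otherwise — and rho(e_A)^-1 = (e_A)^2 * rho(e_A) with (e_A)^2 = +1 or -1, so the coefficient of e_A in the preimage is (e_A)^2 * tr(M rho(e_A))/4.
Nonzero projections over blades of grade <= 2: e3: (e3)^2 = -1, tr(M rho(e3)) = 2, coefficient -1/2; e4: (e4)^2 = -1, tr(M rho(e4)) = 24, coefficient -6; e2 e3: (e2 e3)^2 = -1, tr(M rho(e2 e3)) = 4/3, coefficient -1/3. Every other blade of grade <= 2 projects to 0.
Answer: -1/2*e3 - 6*e4 - 1/3*e2 e3


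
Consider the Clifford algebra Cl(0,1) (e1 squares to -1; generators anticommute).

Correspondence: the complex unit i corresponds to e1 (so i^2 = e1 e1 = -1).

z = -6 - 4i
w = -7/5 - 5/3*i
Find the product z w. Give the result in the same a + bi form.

In blades: z = -6 - 4*e1, w = -7/5 - 5/3*e1.
Distribute z over w term by term (generator squares from the signature, products reordered to ascending indices): (-6)*w = 42/5 + 10*e1; (-4*e1)*w = -20/3 + 28/5*e1.
Sum: 26/15 + 78/5*e1; translating back through the correspondence:
Answer: 26/15 + 78/5*i


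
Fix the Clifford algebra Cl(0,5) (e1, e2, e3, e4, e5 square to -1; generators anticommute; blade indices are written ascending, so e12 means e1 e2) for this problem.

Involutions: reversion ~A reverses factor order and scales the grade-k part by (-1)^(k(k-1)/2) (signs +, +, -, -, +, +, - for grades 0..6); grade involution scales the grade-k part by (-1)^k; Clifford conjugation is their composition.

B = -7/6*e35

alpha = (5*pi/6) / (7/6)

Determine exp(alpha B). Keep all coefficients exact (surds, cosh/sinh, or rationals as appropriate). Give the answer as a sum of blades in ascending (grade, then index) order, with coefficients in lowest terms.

B^2 = (-7/6)^2*(e35)^2 = 49/36*(-1) = -49/36 (a basis 2-blade squares to minus the product of its generators' squares).
B^2 = -49/36 — B^2 < 0, so the exponential closes trigonometrically: l = 7/6, alpha*l = 5*pi/6, so exp(alpha B) = cos(5*pi/6) + (sin(5*pi/6)/(7/6))*B = -sqrt(3)/2 + (3/7)*B.
Answer: -sqrt(3)/2 - 1/2*e35


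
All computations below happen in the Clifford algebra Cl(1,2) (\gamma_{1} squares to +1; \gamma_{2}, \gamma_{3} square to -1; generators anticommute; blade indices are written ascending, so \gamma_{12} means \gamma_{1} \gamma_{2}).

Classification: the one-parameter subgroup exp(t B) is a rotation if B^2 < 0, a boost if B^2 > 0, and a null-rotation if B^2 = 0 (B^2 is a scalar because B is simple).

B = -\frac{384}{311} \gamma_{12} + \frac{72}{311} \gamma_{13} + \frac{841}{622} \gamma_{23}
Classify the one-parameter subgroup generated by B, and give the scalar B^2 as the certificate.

B^2 term by term: the squares give (-\frac{384}{311})^2*(\gamma_{12})^2 + (\frac{72}{311})^2*(\gamma_{13})^2 + (\frac{841}{622})^2*(\gamma_{23})^2 = \frac{147456}{96721}*(+1) + \frac{5184}{96721}*(+1) + \frac{707281}{386884}*(-1) = -\frac{1}{4} (each basis 2-blade squares to minus the product of its generators' squares); cross terms between blades sharing an index anticommute and cancel. So B^2 = -\frac{1}{4}.
Answer: rotation, certificate B^2 = -\frac{1}{4}. One invariant decides it: the square -\frac{1}{4} survives every conjugation, and its sign is exactly the classification.


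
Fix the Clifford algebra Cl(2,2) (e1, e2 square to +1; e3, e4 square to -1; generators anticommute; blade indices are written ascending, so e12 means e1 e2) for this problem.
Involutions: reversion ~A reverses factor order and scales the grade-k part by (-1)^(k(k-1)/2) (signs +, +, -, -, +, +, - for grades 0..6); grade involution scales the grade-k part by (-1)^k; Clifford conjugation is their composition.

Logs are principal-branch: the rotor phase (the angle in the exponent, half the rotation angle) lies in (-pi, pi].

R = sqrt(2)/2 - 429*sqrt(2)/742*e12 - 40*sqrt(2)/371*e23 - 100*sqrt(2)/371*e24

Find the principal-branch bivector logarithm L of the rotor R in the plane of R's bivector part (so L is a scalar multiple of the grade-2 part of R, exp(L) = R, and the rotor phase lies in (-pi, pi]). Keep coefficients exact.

The scalar part of R is sqrt(2)/2, so the principal-branch rotor phase is pinned; divide the bivector part by its sine to get the unit plane — L is the phase times that plane.
Concretely: cos(phase) = sqrt(2)/2 gives phase = ±pi/4, and since phase/sin(phase) is even the sign is immaterial: L = (phase/sin(phase)) * <R>_2 = (sqrt(2)*pi/4) * <R>_2.
Answer: -429*pi/1484*e12 - 20*pi/371*e23 - 50*pi/371*e24


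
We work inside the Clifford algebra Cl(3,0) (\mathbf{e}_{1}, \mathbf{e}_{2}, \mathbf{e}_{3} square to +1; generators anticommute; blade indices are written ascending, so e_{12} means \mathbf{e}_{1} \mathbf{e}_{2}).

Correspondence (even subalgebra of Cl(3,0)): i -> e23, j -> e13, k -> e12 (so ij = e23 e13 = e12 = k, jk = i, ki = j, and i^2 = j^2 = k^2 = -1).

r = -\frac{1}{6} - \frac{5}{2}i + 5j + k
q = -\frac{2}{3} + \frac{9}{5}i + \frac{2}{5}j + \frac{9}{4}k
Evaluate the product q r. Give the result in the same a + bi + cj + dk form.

In blades: q = -\frac{2}{3} + \frac{9}{4} e_{12} + \frac{2}{5} e_{13} + \frac{9}{5} e_{23}, r = -\frac{1}{6} + e_{12} + 5 e_{13} - \frac{5}{2} e_{23}.
Distribute q over r term by term (generator squares from the signature, products reordered to ascending indices): (-\frac{2}{3})*r = \frac{1}{9} - \frac{2}{3} e_{12} - \frac{10}{3} e_{13} + \frac{5}{3} e_{23}; (\frac{9}{4} e_{12})*r = -\frac{9}{4} - \frac{3}{8} e_{12} - \frac{45}{8} e_{13} - \frac{45}{4} e_{23}; (\frac{2}{5} e_{13})*r = -2 + e_{12} - \frac{1}{15} e_{13} + \frac{2}{5} e_{23}; (\frac{9}{5} e_{23})*r = \frac{9}{2} + 9 e_{12} - \frac{9}{5} e_{13} - \frac{3}{10} e_{23}.
Sum: \frac{13}{36} + \frac{215}{24} e_{12} - \frac{433}{40} e_{13} - \frac{569}{60} e_{23}; translating back through the correspondence:
Answer: \frac{13}{36} - \frac{569}{60}i - \frac{433}{40}j + \frac{215}{24}k


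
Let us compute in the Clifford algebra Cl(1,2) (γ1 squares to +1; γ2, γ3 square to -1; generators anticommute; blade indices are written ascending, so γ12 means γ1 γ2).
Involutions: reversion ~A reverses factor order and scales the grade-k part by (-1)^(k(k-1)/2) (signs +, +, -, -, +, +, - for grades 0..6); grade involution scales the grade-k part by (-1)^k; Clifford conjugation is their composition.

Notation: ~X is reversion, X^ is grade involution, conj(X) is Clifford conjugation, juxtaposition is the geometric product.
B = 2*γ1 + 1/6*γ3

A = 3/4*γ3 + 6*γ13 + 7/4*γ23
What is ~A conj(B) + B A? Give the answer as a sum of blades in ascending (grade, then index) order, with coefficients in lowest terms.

first term: 1/8 - γ1 - 7/24*γ2 - 12*γ3 + 3/2*γ13 + 7/2*γ123
second term: -1/8 + γ1 + 7/24*γ2 + 12*γ3 + 3/2*γ13 + 7/2*γ123
Answer: 3*γ13 + 7*γ123


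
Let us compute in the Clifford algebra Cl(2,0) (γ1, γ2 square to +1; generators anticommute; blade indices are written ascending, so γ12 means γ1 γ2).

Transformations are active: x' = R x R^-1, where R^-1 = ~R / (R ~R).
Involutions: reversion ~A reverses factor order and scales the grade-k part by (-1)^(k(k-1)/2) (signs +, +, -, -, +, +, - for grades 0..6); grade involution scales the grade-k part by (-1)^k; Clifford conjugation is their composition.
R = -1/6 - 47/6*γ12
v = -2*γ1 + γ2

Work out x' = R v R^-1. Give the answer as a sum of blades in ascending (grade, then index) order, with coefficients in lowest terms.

~R = -1/6 + 47/6*γ12, and R ~R = 1105/18, so R^-1 = ~R / (1105/18).
R v = -15/2*γ1 - 95/6*γ2
Answer: 451/221*γ1 - 202/221*γ2


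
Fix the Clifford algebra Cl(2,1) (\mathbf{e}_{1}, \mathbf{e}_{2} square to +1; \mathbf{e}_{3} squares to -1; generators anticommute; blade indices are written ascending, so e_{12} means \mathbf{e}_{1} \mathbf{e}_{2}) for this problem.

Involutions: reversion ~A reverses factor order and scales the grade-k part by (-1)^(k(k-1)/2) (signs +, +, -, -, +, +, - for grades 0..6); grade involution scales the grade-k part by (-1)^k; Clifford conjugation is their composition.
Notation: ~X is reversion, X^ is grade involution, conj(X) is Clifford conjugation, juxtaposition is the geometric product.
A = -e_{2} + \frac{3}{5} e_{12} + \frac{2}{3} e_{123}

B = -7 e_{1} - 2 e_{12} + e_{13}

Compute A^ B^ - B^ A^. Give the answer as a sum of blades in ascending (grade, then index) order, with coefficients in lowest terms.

first term: \frac{6}{5} + 2 e_{1} - \frac{53}{15} e_{2} - \frac{4}{3} e_{3} - 7 e_{12} - \frac{79}{15} e_{23} - e_{123}
second term: \frac{6}{5} - 2 e_{1} + \frac{73}{15} e_{2} - \frac{4}{3} e_{3} + 7 e_{12} - \frac{61}{15} e_{23} - e_{123}
Answer: 4 e_{1} - \frac{42}{5} e_{2} - 14 e_{12} - \frac{6}{5} e_{23}


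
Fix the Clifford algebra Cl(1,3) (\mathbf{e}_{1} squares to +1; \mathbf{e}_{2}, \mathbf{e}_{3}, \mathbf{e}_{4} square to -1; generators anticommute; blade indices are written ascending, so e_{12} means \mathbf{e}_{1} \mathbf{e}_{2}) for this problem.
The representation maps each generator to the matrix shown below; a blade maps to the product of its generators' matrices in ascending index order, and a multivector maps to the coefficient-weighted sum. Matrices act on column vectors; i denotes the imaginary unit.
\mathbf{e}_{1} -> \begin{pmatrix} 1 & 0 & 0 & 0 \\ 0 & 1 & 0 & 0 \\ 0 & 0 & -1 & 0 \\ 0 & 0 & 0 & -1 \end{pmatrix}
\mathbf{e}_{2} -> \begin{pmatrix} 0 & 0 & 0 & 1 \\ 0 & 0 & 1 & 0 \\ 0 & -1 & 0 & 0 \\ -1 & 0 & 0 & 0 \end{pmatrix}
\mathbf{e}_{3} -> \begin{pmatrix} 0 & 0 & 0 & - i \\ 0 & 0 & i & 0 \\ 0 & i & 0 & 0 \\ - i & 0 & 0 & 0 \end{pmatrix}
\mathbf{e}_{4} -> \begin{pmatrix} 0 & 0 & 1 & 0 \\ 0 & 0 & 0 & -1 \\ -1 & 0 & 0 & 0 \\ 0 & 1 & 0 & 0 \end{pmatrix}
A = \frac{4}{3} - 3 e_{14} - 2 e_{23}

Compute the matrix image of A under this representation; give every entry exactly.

Bivector images (products of the table entries): rho(e_{14}) = rho(\mathbf{e}_{1})rho(\mathbf{e}_{4}) = \begin{pmatrix} 0 & 0 & 1 & 0 \\ 0 & 0 & 0 & -1 \\ 1 & 0 & 0 & 0 \\ 0 & -1 & 0 & 0 \end{pmatrix}; rho(e_{23}) = rho(\mathbf{e}_{2})rho(\mathbf{e}_{3}) = \begin{pmatrix} - i & 0 & 0 & 0 \\ 0 & i & 0 & 0 \\ 0 & 0 & - i & 0 \\ 0 & 0 & 0 & i \end{pmatrix}.
M = (\frac{4}{3})*1 + (-3)*rho(e_{14}) + (-2)*rho(e_{23}), summed entrywise (1 is the identity matrix):
Answer: \begin{pmatrix} \frac{4}{3} + 2 i & 0 & -3 & 0 \\ 0 & \frac{4}{3} - 2 i & 0 & 3 \\ -3 & 0 & \frac{4}{3} + 2 i & 0 \\ 0 & 3 & 0 & \frac{4}{3} - 2 i \end{pmatrix}


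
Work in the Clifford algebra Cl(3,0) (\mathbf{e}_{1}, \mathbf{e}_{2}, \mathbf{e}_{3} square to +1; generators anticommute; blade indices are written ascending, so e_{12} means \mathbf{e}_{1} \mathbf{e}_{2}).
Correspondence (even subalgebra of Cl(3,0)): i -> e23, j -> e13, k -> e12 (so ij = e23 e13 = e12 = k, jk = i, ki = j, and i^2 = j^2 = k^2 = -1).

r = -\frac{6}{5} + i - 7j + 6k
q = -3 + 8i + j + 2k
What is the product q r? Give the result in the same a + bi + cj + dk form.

In blades: q = -3 + 2 e_{12} + e_{13} + 8 e_{23}, r = -\frac{6}{5} + 6 e_{12} - 7 e_{13} + e_{23}.
Distribute q over r term by term (generator squares from the signature, products reordered to ascending indices): (-3)*r = \frac{18}{5} - 18 e_{12} + 21 e_{13} - 3 e_{23}; (2 e_{12})*r = -12 - \frac{12}{5} e_{12} + 2 e_{13} + 14 e_{23}; (e_{13})*r = 7 - e_{12} - \frac{6}{5} e_{13} + 6 e_{23}; (8 e_{23})*r = -8 - 56 e_{12} - 48 e_{13} - \frac{48}{5} e_{23}.
Sum: -\frac{47}{5} - \frac{387}{5} e_{12} - \frac{131}{5} e_{13} + \frac{37}{5} e_{23}; translating back through the correspondence:
Answer: -\frac{47}{5} + \frac{37}{5}i - \frac{131}{5}j - \frac{387}{5}k


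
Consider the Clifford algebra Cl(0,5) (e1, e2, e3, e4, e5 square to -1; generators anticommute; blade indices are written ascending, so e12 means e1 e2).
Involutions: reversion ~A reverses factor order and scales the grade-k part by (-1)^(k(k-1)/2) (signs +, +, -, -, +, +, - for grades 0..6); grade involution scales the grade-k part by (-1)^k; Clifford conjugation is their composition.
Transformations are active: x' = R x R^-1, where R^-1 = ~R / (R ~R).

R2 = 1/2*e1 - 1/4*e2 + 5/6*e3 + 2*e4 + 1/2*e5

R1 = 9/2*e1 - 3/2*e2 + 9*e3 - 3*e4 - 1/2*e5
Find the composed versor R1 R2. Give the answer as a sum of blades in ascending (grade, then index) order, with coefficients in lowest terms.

Distribute over the terms of R1 (each basis-blade product reordered to ascending indices, repeated generators contracted through their squares):
(9/2*e1) R2 = -9/4 - 9/8*e12 + 15/4*e13 + 9*e14 + 9/4*e15
(-3/2*e2) R2 = -3/8 + 3/4*e12 - 5/4*e23 - 3*e24 - 3/4*e25
(9*e3) R2 = -15/2 - 9/2*e13 + 9/4*e23 + 18*e34 + 9/2*e35
(-3*e4) R2 = 6 + 3/2*e14 - 3/4*e24 + 5/2*e34 - 3/2*e45
(-1/2*e5) R2 = 1/4 + 1/4*e15 - 1/8*e25 + 5/12*e35 + e45
Summing the partial products and collecting blades:
Answer: -31/8 - 3/8*e12 - 3/4*e13 + 21/2*e14 + 5/2*e15 + e23 - 15/4*e24 - 7/8*e25 + 41/2*e34 + 59/12*e35 - 1/2*e45


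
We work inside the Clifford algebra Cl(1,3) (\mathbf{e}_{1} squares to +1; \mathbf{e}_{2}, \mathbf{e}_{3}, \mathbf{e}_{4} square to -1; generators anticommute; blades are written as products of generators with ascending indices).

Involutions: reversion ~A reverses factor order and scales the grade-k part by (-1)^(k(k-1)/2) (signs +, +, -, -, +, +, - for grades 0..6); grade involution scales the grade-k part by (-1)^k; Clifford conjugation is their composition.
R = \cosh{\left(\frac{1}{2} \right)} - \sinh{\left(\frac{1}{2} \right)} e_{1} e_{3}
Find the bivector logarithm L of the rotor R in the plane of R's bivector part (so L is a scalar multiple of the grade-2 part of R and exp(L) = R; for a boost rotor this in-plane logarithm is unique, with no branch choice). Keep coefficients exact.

The scalar part of R is \cosh{\left(\frac{1}{2} \right)}, which fixes the rapidity magnitude through cosh (cosh is even, so it cannot fix the sign — the bivector part carries that); dividing the bivector part by sinh of the rapidity gives the plane, and L = rapidity * plane, where the joint sign ambiguity of (rapidity, plane) cancels in the product.
Concretely: cosh(rapidity) = \cosh{\left(\frac{1}{2} \right)} gives rapidity = ±\frac{1}{2}, and since rapidity/sinh(rapidity) is even the sign is immaterial: L = (rapidity/sinh(rapidity)) * <R>_2 = (\frac{1}{2 \sinh{\left(\frac{1}{2} \right)}}) * <R>_2.
Answer: - \frac{1}{2} e_{1} e_{3}


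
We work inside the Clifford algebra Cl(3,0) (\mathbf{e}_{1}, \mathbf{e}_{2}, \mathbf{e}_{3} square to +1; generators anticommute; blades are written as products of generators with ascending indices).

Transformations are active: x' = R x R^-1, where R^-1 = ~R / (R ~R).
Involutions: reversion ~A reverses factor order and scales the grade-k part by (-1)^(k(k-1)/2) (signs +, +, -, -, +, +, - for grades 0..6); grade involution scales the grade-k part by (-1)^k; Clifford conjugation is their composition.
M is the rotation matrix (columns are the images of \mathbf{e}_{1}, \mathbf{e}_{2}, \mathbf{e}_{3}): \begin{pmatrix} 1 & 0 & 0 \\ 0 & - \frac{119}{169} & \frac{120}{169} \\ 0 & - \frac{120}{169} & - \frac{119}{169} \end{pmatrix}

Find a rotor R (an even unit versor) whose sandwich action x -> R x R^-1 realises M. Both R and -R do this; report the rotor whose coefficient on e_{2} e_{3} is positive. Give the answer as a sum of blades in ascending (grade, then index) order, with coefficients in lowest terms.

Method: write R = a + b12*e_{1} e_{2} + b13*e_{1} e_{3} + b23*e_{2} e_{3} with a^2 + b12^2 + b13^2 + b23^2 = 1 (so R^-1 = ~R). Expanding the columns R e_j ~R gives tr M = 4a^2 - 1 and, from the antisymmetric part, M21 - M12 = -4a*b12, M13 - M31 = 4a*b13, M32 - M23 = -4a*b23.
Here tr M = -\frac{69}{169}, so a^2 = (1 + tr M)/4 = \frac{25}{169} and a = ±\frac{5}{13}. Taking a = \frac{5}{13}: M21 - M12 = 0, M13 - M31 = 0, M32 - M23 = -\frac{240}{169}, giving b12 = 0, b13 = 0, b23 = \frac{12}{13}, i.e. R = \frac{5}{13} + \frac{12}{13} e_{2} e_{3}.
Its e_{2} e_{3} coefficient is already positive.
Answer: \frac{5}{13} + \frac{12}{13} e_{2} e_{3}. Sheet selection: the two-to-one cover makes ±R indistinguishable at the matrix level (trace -\frac{69}{169}), so uniqueness comes from the required sign on e_{2} e_{3}.


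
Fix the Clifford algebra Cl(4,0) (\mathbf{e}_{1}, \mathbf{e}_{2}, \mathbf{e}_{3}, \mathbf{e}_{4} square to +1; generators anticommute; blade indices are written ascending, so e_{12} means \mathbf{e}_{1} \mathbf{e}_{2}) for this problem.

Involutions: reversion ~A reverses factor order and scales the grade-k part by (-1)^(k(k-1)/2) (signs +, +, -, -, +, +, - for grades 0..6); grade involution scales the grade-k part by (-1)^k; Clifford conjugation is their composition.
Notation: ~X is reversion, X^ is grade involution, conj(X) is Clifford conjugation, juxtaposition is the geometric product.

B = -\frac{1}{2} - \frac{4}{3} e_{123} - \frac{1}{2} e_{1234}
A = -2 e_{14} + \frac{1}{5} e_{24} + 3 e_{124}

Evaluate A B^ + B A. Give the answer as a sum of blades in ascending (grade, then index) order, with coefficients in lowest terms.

first term: -\frac{3}{2} e_{3} - \frac{1}{10} e_{13} + e_{14} - e_{23} - \frac{1}{10} e_{24} + 4 e_{34} - \frac{3}{2} e_{124} + \frac{4}{15} e_{134} + \frac{8}{3} e_{234}
second term: \frac{3}{2} e_{3} - \frac{1}{10} e_{13} + e_{14} - e_{23} - \frac{1}{10} e_{24} + 4 e_{34} - \frac{3}{2} e_{124} + \frac{4}{15} e_{134} + \frac{8}{3} e_{234}
Answer: -\frac{1}{5} e_{13} + 2 e_{14} - 2 e_{23} - \frac{1}{5} e_{24} + 8 e_{34} - 3 e_{124} + \frac{8}{15} e_{134} + \frac{16}{3} e_{234}


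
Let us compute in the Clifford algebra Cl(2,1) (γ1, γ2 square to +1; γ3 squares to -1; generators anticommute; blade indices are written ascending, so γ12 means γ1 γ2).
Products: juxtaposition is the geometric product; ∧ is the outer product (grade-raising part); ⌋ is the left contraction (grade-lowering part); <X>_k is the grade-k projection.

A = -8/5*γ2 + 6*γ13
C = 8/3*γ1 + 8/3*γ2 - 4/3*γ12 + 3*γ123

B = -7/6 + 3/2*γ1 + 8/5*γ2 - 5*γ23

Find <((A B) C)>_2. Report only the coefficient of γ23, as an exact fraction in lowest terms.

step 1: -64/25 + 28/15*γ2 - γ3 - 138/5*γ12 - 7*γ13 - 48/5*γ123
step 2: -2728/45 - 17536/225*γ1 + 6583/75*γ2 + 266/3*γ3 + 323/225*γ12 + 68/3*γ13 - 68/5*γ23 + 308/25*γ123
step 3: 323/225*γ12 + 68/3*γ13 - 68/5*γ23
Answer: -68/5


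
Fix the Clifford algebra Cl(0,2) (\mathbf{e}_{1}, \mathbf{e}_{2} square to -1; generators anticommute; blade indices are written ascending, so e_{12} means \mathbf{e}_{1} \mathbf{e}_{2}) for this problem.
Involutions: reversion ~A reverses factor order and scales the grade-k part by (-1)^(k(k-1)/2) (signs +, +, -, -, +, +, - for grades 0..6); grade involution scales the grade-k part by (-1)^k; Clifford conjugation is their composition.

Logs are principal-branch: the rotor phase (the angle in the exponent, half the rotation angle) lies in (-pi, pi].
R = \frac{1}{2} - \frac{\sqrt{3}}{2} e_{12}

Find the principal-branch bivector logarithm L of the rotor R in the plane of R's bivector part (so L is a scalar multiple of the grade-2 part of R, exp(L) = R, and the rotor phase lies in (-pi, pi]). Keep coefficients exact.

The scalar part of R is \frac{1}{2}, and that scalar determines the rotor phase on the principal branch; recovering the unit plane as bivector-part over sine of the phase gives L = phase * plane.
Concretely: cos(phase) = \frac{1}{2} gives phase = ±\frac{\pi}{3}, and since phase/sin(phase) is even the sign is immaterial: L = (phase/sin(phase)) * <R>_2 = (\frac{2 \sqrt{3} \pi}{9}) * <R>_2.
Answer: - \frac{\pi}{3} e_{12}


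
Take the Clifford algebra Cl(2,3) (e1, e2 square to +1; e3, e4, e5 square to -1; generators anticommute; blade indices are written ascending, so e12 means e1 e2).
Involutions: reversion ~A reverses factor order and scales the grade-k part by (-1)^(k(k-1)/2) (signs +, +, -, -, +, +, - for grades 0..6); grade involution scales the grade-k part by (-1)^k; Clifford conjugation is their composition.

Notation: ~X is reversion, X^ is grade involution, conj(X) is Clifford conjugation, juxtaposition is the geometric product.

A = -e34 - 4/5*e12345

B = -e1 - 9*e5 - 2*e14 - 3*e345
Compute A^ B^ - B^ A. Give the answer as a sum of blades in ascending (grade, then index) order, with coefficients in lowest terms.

first term: 3*e5 + 12/5*e12 - 2*e13 - e134 - 8/5*e235 - 9*e345 - 36/5*e1234 + 4/5*e2345
second term: 3*e5 - 12/5*e12 + 2*e13 - e134 + 8/5*e235 - 9*e345 + 36/5*e1234 - 4/5*e2345
Answer: 24/5*e12 - 4*e13 - 16/5*e235 - 72/5*e1234 + 8/5*e2345


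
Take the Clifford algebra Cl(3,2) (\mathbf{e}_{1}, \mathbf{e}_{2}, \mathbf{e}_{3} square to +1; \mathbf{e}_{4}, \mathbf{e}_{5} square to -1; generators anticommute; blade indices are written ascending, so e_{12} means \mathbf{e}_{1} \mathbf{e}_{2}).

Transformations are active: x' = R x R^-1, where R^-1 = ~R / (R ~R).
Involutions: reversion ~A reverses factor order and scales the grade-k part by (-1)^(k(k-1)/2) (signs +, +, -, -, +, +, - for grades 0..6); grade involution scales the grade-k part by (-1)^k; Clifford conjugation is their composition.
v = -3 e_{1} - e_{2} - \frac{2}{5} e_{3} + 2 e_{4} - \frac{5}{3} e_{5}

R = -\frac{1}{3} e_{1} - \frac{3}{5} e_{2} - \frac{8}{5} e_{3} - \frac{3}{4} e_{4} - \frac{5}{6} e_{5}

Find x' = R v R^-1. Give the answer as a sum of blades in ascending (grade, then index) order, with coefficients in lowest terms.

~R = -\frac{1}{3} e_{1} - \frac{3}{5} e_{2} - \frac{8}{5} e_{3} - \frac{3}{4} e_{4} - \frac{5}{6} e_{5}, and R ~R = \frac{2129}{1200}, so R^-1 = ~R / (\frac{2129}{1200}).
R v = \frac{529}{225} - \frac{22}{15} e_{12} - \frac{14}{3} e_{13} - \frac{35}{12} e_{14} - \frac{35}{18} e_{15} - \frac{34}{25} e_{23} - \frac{39}{20} e_{24} + \frac{1}{6} e_{25} - \frac{7}{2} e_{34} + \frac{7}{3} e_{35} + \frac{35}{12} e_{45}
Answer: \frac{40555}{19161} e_{1} - \frac{6283}{10645} e_{2} - \frac{24530}{6387} e_{3} - \frac{8490}{2129} e_{4} - \frac{10385}{19161} e_{5}


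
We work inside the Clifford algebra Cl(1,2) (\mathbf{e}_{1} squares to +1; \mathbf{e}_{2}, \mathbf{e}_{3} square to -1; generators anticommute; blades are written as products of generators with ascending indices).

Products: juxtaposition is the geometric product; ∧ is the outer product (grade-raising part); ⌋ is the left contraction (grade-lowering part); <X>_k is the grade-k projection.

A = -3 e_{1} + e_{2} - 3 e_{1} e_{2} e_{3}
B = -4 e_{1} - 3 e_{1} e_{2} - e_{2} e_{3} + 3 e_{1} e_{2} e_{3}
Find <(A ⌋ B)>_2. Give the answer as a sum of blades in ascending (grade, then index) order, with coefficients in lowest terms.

step 1: 21 - 3 e_{1} + 9 e_{2} + e_{3} + 3 e_{1} e_{3} - 9 e_{2} e_{3}
step 2: 3 e_{1} e_{3} - 9 e_{2} e_{3}
Answer: 3 e_{1} e_{3} - 9 e_{2} e_{3}


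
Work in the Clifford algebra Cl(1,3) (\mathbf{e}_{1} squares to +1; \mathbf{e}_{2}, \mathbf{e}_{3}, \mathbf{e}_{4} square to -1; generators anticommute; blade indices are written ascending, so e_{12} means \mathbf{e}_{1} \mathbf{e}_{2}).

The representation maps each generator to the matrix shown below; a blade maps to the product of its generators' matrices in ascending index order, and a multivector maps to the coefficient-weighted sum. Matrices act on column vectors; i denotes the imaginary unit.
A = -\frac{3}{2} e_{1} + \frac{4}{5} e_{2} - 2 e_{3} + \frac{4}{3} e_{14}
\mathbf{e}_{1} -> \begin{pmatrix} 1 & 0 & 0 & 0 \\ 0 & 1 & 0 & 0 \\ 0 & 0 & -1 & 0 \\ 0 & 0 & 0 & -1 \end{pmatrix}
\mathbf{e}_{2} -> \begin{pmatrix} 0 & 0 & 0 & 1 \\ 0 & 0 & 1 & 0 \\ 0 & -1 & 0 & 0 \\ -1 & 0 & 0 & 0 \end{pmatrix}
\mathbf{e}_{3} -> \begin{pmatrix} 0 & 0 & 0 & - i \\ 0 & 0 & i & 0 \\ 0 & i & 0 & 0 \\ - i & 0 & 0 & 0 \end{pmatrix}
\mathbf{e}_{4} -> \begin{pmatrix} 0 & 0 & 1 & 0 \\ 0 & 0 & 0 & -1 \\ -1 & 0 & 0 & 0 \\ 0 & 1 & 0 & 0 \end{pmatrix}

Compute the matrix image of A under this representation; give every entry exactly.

Bivector images (products of the table entries): rho(e_{14}) = rho(\mathbf{e}_{1})rho(\mathbf{e}_{4}) = \begin{pmatrix} 0 & 0 & 1 & 0 \\ 0 & 0 & 0 & -1 \\ 1 & 0 & 0 & 0 \\ 0 & -1 & 0 & 0 \end{pmatrix}.
M = (-\frac{3}{2})*rho(e_{1}) + (\frac{4}{5})*rho(e_{2}) + (-2)*rho(e_{3}) + (\frac{4}{3})*rho(e_{14}), summed entrywise:
Answer: \begin{pmatrix} - \frac{3}{2} & 0 & \frac{4}{3} & \frac{4}{5} + 2 i \\ 0 & - \frac{3}{2} & \frac{4}{5} - 2 i & - \frac{4}{3} \\ \frac{4}{3} & - \frac{4}{5} - 2 i & \frac{3}{2} & 0 \\ - \frac{4}{5} + 2 i & - \frac{4}{3} & 0 & \frac{3}{2} \end{pmatrix}


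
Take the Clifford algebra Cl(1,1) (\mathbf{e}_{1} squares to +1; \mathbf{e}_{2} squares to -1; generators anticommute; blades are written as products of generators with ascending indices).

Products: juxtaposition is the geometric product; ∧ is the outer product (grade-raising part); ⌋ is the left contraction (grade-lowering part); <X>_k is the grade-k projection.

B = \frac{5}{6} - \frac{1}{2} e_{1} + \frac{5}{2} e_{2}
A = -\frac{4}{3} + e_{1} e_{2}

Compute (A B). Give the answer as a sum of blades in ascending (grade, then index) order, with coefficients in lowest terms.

step 1: -\frac{10}{9} - \frac{11}{6} e_{1} - \frac{17}{6} e_{2} + \frac{5}{6} e_{1} e_{2}
Answer: -\frac{10}{9} - \frac{11}{6} e_{1} - \frac{17}{6} e_{2} + \frac{5}{6} e_{1} e_{2}


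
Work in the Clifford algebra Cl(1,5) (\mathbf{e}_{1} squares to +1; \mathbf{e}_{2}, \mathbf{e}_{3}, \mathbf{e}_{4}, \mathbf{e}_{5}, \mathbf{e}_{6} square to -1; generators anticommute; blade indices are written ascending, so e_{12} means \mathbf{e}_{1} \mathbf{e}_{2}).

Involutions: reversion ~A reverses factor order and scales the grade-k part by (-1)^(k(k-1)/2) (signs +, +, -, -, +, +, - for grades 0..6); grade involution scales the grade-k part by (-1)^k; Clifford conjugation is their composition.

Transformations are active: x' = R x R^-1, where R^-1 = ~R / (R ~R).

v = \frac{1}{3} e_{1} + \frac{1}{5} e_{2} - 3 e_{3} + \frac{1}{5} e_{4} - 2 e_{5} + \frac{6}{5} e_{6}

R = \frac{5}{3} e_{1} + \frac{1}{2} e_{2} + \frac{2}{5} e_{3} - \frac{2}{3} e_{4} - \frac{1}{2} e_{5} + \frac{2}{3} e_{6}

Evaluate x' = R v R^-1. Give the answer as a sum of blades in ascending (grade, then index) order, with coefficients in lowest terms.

~R = \frac{5}{3} e_{1} + \frac{1}{2} e_{2} + \frac{2}{5} e_{3} - \frac{2}{3} e_{4} - \frac{1}{2} e_{5} + \frac{2}{3} e_{6}, and R ~R = \frac{553}{450}, so R^-1 = ~R / (\frac{553}{450}).
R v = -\frac{1}{90} + \frac{1}{6} e_{12} - \frac{77}{15} e_{13} + \frac{5}{9} e_{14} - \frac{19}{6} e_{15} + \frac{16}{9} e_{16} - \frac{79}{50} e_{23} + \frac{7}{30} e_{24} - \frac{9}{10} e_{25} + \frac{7}{15} e_{26} - \frac{48}{25} e_{34} - \frac{23}{10} e_{35} + \frac{62}{25} e_{36} + \frac{43}{30} e_{45} - \frac{14}{15} e_{46} + \frac{11}{15} e_{56}
Answer: -\frac{201}{553} e_{1} - \frac{578}{2765} e_{2} + \frac{1655}{553} e_{3} - \frac{1559}{8295} e_{4} + \frac{1111}{553} e_{5} - \frac{10054}{8295} e_{6}


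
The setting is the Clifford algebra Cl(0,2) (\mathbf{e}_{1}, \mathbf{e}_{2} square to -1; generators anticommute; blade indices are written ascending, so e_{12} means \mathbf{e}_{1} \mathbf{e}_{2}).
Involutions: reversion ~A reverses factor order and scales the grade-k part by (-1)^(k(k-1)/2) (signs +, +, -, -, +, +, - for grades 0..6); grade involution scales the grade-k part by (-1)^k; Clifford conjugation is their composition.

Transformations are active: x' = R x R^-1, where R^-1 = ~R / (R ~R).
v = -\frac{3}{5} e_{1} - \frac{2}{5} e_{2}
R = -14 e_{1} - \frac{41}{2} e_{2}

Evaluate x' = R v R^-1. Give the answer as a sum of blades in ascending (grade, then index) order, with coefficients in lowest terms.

~R = -14 e_{1} - \frac{41}{2} e_{2}, and R ~R = -\frac{2465}{4}, so R^-1 = ~R / (-\frac{2465}{4}).
R v = -\frac{83}{5} - \frac{67}{10} e_{12}
Answer: -\frac{1901}{12325} e_{1} - \frac{8682}{12325} e_{2}


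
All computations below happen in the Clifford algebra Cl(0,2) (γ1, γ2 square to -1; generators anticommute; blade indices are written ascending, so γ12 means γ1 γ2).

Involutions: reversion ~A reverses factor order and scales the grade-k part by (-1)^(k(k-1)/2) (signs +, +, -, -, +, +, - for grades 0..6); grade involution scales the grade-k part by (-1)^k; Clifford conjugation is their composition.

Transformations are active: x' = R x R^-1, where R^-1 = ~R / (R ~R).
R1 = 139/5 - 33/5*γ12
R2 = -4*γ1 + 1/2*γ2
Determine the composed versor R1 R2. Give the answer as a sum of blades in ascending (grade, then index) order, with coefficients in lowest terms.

Distribute over the terms of R1 (each basis-blade product reordered to ascending indices, repeated generators contracted through their squares):
(139/5) R2 = -556/5*γ1 + 139/10*γ2
(-33/5*γ12) R2 = 33/10*γ1 + 132/5*γ2
Summing the partial products and collecting blades:
Answer: -1079/10*γ1 + 403/10*γ2


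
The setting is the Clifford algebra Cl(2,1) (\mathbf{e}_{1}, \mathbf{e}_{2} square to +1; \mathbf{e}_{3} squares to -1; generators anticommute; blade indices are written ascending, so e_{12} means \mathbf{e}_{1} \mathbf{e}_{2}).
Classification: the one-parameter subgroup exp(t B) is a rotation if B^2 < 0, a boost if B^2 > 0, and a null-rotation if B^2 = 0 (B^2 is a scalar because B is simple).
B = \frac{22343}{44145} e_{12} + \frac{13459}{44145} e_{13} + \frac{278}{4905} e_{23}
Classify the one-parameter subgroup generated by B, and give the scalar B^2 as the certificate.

B^2 term by term: the squares give (\frac{22343}{44145})^2*(e_{12})^2 + (\frac{13459}{44145})^2*(e_{13})^2 + (\frac{278}{4905})^2*(e_{23})^2 = \frac{499209649}{1948781025}*(-1) + \frac{181144681}{1948781025}*(+1) + \frac{77284}{24059025}*(+1) = -\frac{4}{25} (each basis 2-blade squares to minus the product of its generators' squares); cross terms between blades sharing an index anticommute and cancel. So B^2 = -\frac{4}{25}.
Answer: rotation, certificate B^2 = -\frac{4}{25}. Note: conjugating B changes its blade decomposition but never the scalar B^2 = -\frac{4}{25}, whose sign settles the classification.


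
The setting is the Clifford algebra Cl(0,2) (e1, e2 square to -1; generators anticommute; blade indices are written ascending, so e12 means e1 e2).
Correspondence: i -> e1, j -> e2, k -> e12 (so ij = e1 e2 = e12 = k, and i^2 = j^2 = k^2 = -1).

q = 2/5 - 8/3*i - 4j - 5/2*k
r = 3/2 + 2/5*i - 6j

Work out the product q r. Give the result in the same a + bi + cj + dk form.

In blades: q = 2/5 - 8/3*e1 - 4*e2 - 5/2*e12, r = 3/2 + 2/5*e1 - 6*e2.
Distribute q over r term by term (generator squares from the signature, products reordered to ascending indices): (2/5)*r = 3/5 + 4/25*e1 - 12/5*e2; (-8/3*e1)*r = 16/15 - 4*e1 + 16*e12; (-4*e2)*r = -24 - 6*e2 + 8/5*e12; (-5/2*e12)*r = -15*e1 - e2 - 15/4*e12.
Sum: -67/3 - 471/25*e1 - 47/5*e2 + 277/20*e12; translating back through the correspondence:
Answer: -67/3 - 471/25*i - 47/5*j + 277/20*k


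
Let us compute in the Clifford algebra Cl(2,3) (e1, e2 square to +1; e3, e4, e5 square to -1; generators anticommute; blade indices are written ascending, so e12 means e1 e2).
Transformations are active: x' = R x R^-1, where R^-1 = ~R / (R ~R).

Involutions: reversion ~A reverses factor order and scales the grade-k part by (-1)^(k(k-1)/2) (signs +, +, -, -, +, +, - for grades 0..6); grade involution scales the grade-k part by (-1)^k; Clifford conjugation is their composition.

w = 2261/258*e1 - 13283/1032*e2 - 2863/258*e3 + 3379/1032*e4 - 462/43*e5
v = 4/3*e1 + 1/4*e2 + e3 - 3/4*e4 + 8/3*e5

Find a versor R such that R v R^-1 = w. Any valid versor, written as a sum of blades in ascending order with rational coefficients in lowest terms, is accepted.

Key observation: q(v) = q(w) = -41/6 (sandwiches preserve the norm), so R = v + w = 2605/258*e1 - 13025/1032*e2 - 2605/258*e3 + 2605/1032*e4 - 1042/129*e5 works whenever it is invertible — the component of v along it is kept and (v - w)/2 reverses, sending v to w.
Answer: 2605/258*e1 - 13025/1032*e2 - 2605/258*e3 + 2605/1032*e4 - 1042/129*e5


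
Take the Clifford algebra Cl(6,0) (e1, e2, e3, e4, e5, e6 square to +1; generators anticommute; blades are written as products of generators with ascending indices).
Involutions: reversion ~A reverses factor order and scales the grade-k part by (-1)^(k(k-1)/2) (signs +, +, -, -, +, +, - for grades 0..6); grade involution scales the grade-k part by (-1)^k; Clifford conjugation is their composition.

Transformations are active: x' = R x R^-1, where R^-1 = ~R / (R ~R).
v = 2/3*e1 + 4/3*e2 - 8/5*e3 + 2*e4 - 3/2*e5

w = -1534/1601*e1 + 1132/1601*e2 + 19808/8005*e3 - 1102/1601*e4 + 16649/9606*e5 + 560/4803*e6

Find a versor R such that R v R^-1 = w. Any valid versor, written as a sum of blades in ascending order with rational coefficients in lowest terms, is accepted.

Equal squares first: v^2 = w^2 = 9929/900. Then v + w = -1400/4803*e1 + 9800/4803*e2 + 1400/1601*e3 + 2100/1601*e4 + 1120/4803*e5 + 560/4803*e6 is a versor taking v to w, provided it is invertible.
Answer: -1400/4803*e1 + 9800/4803*e2 + 1400/1601*e3 + 2100/1601*e4 + 1120/4803*e5 + 560/4803*e6


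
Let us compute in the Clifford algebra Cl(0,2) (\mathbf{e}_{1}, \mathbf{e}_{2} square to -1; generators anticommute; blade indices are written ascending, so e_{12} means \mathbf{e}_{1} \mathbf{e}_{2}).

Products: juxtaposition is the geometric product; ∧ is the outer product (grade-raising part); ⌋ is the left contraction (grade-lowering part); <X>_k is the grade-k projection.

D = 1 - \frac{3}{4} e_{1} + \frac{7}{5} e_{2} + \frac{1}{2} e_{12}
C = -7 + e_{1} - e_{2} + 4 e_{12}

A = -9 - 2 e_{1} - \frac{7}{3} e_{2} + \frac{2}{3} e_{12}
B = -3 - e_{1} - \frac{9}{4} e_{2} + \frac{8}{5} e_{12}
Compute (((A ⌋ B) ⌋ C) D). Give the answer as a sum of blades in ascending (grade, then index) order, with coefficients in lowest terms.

step 1: \frac{1121}{60} + \frac{79}{15} e_{1} + \frac{469}{20} e_{2} - \frac{72}{5} e_{12}
step 2: -55 + \frac{6749}{60} e_{1} - \frac{159}{4} e_{2} + \frac{1121}{15} e_{12}
step 3: \frac{2287}{48} + \frac{17539}{600} e_{1} - \frac{5497}{24} e_{2} + \frac{69959}{400} e_{12}
Answer: \frac{2287}{48} + \frac{17539}{600} e_{1} - \frac{5497}{24} e_{2} + \frac{69959}{400} e_{12}


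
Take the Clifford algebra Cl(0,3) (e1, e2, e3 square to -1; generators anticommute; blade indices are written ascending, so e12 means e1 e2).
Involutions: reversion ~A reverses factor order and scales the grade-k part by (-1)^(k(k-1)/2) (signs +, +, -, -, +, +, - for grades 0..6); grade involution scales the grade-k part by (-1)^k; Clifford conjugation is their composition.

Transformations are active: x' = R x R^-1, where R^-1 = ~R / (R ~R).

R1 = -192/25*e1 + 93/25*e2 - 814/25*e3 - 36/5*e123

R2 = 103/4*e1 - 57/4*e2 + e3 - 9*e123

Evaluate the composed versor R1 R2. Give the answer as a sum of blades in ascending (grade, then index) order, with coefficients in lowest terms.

Distribute over the terms of R1 (each basis-blade product reordered to ascending indices, repeated generators contracted through their squares):
(-192/25*e1) R2 = 4944/25 + 2736/25*e12 - 192/25*e13 - 1728/25*e23
(93/25*e2) R2 = 5301/100 - 9579/100*e12 - 837/25*e13 + 93/25*e23
(-814/25*e3) R2 = 814/25 - 7326/25*e12 + 41921/50*e13 - 23199/50*e23
(-36/5*e123) R2 = 324/5 + 36/5*e12 + 513/5*e13 + 927/5*e23
Summing the partial products and collecting blades:
Answer: 34813/100 - 27219/100*e12 + 44993/50*e13 - 17199/50*e23
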